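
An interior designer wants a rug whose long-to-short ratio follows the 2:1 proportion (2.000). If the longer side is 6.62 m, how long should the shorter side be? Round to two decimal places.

3.31 m

2:1 = 2.00000.
Shorter side = 6.62 ÷ 2.00000 ≈ 3.3100 → 3.31 m.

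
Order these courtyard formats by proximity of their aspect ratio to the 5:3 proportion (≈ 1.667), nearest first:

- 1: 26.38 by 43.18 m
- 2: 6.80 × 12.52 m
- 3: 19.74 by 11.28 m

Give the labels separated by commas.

1, 3, 2

Ratios: 1 = 43.18 / 26.38 ≈ 1.637; 2 = 12.52 / 6.80 ≈ 1.841; 3 = 19.74 / 11.28 ≈ 1.750.
|Δ from 1.667|: 1 0.030; 2 0.174; 3 0.083.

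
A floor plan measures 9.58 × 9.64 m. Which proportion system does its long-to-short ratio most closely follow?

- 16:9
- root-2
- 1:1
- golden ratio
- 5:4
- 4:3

1:1

9.64/9.58 ≈ 1.006. Nearest candidates are 1:1 (1.000, off by 0.006) and 5:4 (1.250, off by 0.244).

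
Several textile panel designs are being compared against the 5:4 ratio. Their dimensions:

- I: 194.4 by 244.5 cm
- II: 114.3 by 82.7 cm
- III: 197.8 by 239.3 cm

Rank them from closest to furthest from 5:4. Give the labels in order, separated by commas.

I: 244.5/194.4 ≈ 1.258 → |1.258 − 1.250| = 0.008
II: 114.3/82.7 ≈ 1.382 → |1.382 − 1.250| = 0.132
III: 239.3/197.8 ≈ 1.210 → |1.210 − 1.250| = 0.040

I, III, II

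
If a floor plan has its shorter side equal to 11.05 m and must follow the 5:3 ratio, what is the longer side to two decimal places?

18.42 m

5:3 ≈ 1.66667.
Longer side = 11.05 × 1.66667 ≈ 18.4167 → 18.42 m.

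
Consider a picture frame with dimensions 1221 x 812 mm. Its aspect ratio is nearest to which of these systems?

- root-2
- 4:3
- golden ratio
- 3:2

1221/812 ≈ 1.504. Nearest candidates are 3:2 (1.500, off by 0.004) and root-2 (1.414, off by 0.090).

3:2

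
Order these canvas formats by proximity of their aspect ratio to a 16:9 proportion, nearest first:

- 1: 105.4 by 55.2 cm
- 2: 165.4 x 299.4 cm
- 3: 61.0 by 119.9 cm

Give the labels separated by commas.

1: 105.4/55.2 ≈ 1.909 → |1.909 − 1.778| = 0.131
2: 299.4/165.4 ≈ 1.810 → |1.810 − 1.778| = 0.032
3: 119.9/61.0 ≈ 1.966 → |1.966 − 1.778| = 0.188

2, 1, 3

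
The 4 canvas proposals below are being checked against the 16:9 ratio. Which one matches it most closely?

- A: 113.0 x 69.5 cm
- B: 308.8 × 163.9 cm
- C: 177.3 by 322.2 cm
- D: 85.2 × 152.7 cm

D

Target 16:9 ≈ 1.778.
A: 1.626 (Δ0.152)  B: 1.884 (Δ0.106)  C: 1.817 (Δ0.039)  D: 1.792 (Δ0.014)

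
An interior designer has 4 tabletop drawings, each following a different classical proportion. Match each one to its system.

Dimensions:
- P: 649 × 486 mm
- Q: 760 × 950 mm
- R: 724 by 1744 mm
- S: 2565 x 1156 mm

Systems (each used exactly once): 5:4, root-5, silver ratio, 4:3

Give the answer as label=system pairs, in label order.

P = 649/486 ≈ 1.335 → 4:3 (1.333)
Q = 950/760 ≈ 1.250 → 5:4 (1.250)
R = 1744/724 ≈ 2.409 → silver ratio (2.414)
S = 2565/1156 ≈ 2.219 → root-5 (2.236)

P=4:3, Q=5:4, R=silver ratio, S=root-5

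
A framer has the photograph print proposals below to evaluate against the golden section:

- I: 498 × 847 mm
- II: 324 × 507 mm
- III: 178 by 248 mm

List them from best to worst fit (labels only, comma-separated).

II, I, III

Ratios: I = 847 / 498 ≈ 1.701; II = 507 / 324 ≈ 1.565; III = 248 / 178 ≈ 1.393.
|Δ from 1.618|: I 0.083; II 0.053; III 0.225.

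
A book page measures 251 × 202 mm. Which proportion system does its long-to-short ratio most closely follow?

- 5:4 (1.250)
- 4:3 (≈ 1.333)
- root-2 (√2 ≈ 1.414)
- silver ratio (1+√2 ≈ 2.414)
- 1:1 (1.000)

5:4

251/202 ≈ 1.243. Nearest candidates are 5:4 (1.250, off by 0.007) and 4:3 (1.333, off by 0.090).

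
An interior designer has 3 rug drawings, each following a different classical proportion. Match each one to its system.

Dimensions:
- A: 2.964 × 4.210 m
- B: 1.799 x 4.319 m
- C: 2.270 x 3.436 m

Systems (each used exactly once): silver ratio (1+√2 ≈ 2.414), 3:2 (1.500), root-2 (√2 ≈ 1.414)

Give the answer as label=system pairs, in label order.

A = 4.210/2.964 ≈ 1.420 → root-2 (1.414)
B = 4.319/1.799 ≈ 2.401 → silver ratio (2.414)
C = 3.436/2.270 ≈ 1.514 → 3:2 (1.500)

A=root-2, B=silver ratio, C=3:2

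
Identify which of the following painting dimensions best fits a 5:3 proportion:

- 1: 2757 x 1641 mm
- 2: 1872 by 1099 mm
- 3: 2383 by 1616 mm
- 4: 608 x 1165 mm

1

Target 5:3 ≈ 1.667.
1: 1.680 (Δ0.013)  2: 1.703 (Δ0.036)  3: 1.475 (Δ0.192)  4: 1.916 (Δ0.249)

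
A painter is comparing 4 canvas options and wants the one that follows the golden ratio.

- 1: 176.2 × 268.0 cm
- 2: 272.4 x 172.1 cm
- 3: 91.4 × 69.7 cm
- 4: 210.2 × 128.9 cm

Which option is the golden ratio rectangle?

4

Target golden ratio ≈ 1.618.
1: 1.521 (Δ0.097)  2: 1.583 (Δ0.035)  3: 1.311 (Δ0.307)  4: 1.631 (Δ0.013)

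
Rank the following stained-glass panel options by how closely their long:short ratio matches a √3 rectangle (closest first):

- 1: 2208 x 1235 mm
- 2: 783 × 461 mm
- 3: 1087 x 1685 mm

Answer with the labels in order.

2, 1, 3

Ratios: 1 = 2208 / 1235 ≈ 1.788; 2 = 783 / 461 ≈ 1.698; 3 = 1685 / 1087 ≈ 1.550.
|Δ from 1.732|: 1 0.056; 2 0.034; 3 0.182.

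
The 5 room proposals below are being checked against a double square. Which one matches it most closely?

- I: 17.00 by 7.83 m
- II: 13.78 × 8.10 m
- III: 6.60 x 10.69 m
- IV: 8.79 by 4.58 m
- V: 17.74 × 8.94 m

V

Ratios (long/short): I ≈ 2.171; II ≈ 1.701; III ≈ 1.620; IV ≈ 1.919; V ≈ 1.984.
2:1 ≈ 2.000; option V is nearest (Δ 0.016).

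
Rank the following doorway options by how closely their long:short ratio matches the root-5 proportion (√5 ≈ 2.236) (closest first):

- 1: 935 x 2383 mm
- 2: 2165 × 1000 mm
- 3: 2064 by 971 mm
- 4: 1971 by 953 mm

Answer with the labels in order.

2, 3, 4, 1

Ratios: 1 = 2383 / 935 ≈ 2.549; 2 = 2165 / 1000 ≈ 2.165; 3 = 2064 / 971 ≈ 2.126; 4 = 1971 / 953 ≈ 2.068.
|Δ from 2.236|: 1 0.313; 2 0.071; 3 0.110; 4 0.168.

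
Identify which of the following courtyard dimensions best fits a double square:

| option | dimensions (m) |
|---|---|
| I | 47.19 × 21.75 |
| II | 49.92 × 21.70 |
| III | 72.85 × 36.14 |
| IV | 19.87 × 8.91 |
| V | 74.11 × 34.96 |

Ratios (long/short): I ≈ 2.170; II ≈ 2.300; III ≈ 2.016; IV ≈ 2.230; V ≈ 2.120.
2:1 ≈ 2.000; option III is nearest (Δ 0.016).

III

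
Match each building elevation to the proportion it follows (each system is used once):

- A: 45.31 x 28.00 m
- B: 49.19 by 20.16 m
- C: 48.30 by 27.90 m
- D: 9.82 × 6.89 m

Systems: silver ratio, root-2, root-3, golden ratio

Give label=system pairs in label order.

Ratios: A ≈ 1.618; B ≈ 2.440; C ≈ 1.731; D ≈ 1.425.
Targets: silver ratio ≈ 2.414; root-2 ≈ 1.414; root-3 ≈ 1.732; golden ratio ≈ 1.618.

A=golden ratio, B=silver ratio, C=root-3, D=root-2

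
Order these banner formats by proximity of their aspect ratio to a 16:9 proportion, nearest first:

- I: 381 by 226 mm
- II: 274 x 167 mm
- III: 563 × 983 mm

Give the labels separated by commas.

III, I, II

I: 381/226 ≈ 1.686 → |1.686 − 1.778| = 0.092
II: 274/167 ≈ 1.641 → |1.641 − 1.778| = 0.137
III: 983/563 ≈ 1.746 → |1.746 − 1.778| = 0.032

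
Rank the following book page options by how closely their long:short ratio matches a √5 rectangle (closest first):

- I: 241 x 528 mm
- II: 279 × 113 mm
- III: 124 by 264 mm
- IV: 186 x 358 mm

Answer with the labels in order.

I, III, II, IV

I: 528/241 ≈ 2.191 → |2.191 − 2.236| = 0.045
II: 279/113 ≈ 2.469 → |2.469 − 2.236| = 0.233
III: 264/124 ≈ 2.129 → |2.129 − 2.236| = 0.107
IV: 358/186 ≈ 1.925 → |1.925 − 2.236| = 0.311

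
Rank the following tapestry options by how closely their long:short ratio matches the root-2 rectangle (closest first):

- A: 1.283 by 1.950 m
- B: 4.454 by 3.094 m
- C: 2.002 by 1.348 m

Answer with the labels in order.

B, C, A

Ratios: A = 1.950 / 1.283 ≈ 1.520; B = 4.454 / 3.094 ≈ 1.440; C = 2.002 / 1.348 ≈ 1.485.
|Δ from 1.414|: A 0.106; B 0.026; C 0.071.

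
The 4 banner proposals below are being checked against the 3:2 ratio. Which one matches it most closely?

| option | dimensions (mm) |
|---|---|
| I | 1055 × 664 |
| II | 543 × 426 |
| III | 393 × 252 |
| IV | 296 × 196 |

Target 3:2 ≈ 1.500.
I: 1.589 (Δ0.089)  II: 1.275 (Δ0.225)  III: 1.560 (Δ0.060)  IV: 1.510 (Δ0.010)

IV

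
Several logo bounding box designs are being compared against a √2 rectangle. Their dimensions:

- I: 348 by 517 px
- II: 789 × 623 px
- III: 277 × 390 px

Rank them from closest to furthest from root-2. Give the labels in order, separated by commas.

III, I, II

Ratios: I = 517 / 348 ≈ 1.486; II = 789 / 623 ≈ 1.266; III = 390 / 277 ≈ 1.408.
|Δ from 1.414|: I 0.072; II 0.148; III 0.006.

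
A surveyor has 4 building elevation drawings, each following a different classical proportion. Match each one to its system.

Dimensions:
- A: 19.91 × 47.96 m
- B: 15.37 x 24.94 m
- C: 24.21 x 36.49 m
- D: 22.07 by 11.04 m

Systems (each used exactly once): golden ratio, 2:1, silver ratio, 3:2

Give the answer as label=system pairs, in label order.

Ratios: A ≈ 2.409; B ≈ 1.623; C ≈ 1.507; D ≈ 1.999.
Targets: golden ratio ≈ 1.618; 2:1 ≈ 2.000; silver ratio ≈ 2.414; 3:2 ≈ 1.500.

A=silver ratio, B=golden ratio, C=3:2, D=2:1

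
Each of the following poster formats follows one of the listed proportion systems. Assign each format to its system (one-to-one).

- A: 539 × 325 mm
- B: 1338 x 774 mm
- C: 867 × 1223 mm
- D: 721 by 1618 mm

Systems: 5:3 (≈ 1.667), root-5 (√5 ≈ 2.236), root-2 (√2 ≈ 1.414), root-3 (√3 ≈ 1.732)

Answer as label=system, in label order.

Ratios: A ≈ 1.658; B ≈ 1.729; C ≈ 1.411; D ≈ 2.244.
Targets: 5:3 ≈ 1.667; root-5 ≈ 2.236; root-2 ≈ 1.414; root-3 ≈ 1.732.

A=5:3, B=root-3, C=root-2, D=root-5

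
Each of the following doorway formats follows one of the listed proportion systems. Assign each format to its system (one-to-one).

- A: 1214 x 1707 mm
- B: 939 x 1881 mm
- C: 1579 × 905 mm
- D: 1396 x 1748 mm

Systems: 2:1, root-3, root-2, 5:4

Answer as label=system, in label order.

A=root-2, B=2:1, C=root-3, D=5:4

Ratios: A ≈ 1.406; B ≈ 2.003; C ≈ 1.745; D ≈ 1.252.
Targets: 2:1 ≈ 2.000; root-3 ≈ 1.732; root-2 ≈ 1.414; 5:4 ≈ 1.250.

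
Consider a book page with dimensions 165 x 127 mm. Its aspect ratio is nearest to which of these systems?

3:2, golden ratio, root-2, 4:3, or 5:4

4:3

165/127 ≈ 1.299. Nearest candidates are 4:3 (1.333, off by 0.034) and 5:4 (1.250, off by 0.049).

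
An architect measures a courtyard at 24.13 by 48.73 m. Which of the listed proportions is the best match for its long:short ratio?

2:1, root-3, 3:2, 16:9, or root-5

2:1

Ratio = 48.73 / 24.13 ≈ 2.019.
Distances: 2:1 2.000 (Δ 0.019); root-3 1.732 (Δ 0.287); 3:2 1.500 (Δ 0.519); 16:9 1.778 (Δ 0.241); root-5 2.236 (Δ 0.217).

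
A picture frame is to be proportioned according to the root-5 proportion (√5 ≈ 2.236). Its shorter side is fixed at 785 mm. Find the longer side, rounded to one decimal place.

1755.3 mm

root-5 ≈ 2.23607.
Longer side = 785 × 2.23607 ≈ 1755.315 → 1755.3 mm.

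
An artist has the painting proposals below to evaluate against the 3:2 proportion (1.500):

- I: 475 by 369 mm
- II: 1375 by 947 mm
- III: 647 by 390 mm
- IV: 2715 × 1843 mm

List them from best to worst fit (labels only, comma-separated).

IV, II, III, I

Ratios: I = 475 / 369 ≈ 1.287; II = 1375 / 947 ≈ 1.452; III = 647 / 390 ≈ 1.659; IV = 2715 / 1843 ≈ 1.473.
|Δ from 1.500|: I 0.213; II 0.048; III 0.159; IV 0.027.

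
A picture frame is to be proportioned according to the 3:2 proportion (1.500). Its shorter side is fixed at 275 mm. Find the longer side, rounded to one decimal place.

3:2 = 1.50000.
Longer side = 275 × 1.50000 ≈ 412.500 → 412.5 mm.

412.5 mm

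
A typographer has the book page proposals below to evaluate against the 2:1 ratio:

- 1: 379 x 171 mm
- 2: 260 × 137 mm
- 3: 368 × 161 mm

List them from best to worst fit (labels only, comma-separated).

Ratios: 1 = 379 / 171 ≈ 2.216; 2 = 260 / 137 ≈ 1.898; 3 = 368 / 161 ≈ 2.286.
|Δ from 2.000|: 1 0.216; 2 0.102; 3 0.286.

2, 1, 3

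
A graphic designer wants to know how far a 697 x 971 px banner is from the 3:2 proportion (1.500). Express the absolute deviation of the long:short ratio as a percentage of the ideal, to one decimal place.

Ratio = 971 / 697 ≈ 1.3931.
Ideal 3:2 = 1.5000. |1.3931 − 1.5000| / 1.5000 ≈ 7.13% → 7.1%.

7.1%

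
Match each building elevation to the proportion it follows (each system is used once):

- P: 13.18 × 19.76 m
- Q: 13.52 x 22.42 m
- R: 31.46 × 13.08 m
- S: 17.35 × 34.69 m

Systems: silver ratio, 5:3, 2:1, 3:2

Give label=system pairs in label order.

P = 19.76/13.18 ≈ 1.499 → 3:2 (1.500)
Q = 22.42/13.52 ≈ 1.658 → 5:3 (1.667)
R = 31.46/13.08 ≈ 2.405 → silver ratio (2.414)
S = 34.69/17.35 ≈ 1.999 → 2:1 (2.000)

P=3:2, Q=5:3, R=silver ratio, S=2:1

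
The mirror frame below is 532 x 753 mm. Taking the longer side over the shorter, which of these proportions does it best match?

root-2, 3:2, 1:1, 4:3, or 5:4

753/532 ≈ 1.415. Nearest candidates are root-2 (1.414, off by 0.001) and 4:3 (1.333, off by 0.082).

root-2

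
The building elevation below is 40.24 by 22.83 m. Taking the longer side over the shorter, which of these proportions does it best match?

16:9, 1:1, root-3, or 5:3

40.24/22.83 ≈ 1.763. Nearest candidates are 16:9 (1.778, off by 0.015) and root-3 (1.732, off by 0.031).

16:9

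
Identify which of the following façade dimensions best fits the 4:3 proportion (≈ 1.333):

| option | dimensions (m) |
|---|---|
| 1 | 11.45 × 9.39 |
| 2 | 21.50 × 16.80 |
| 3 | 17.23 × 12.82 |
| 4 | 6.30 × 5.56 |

Ratios (long/short): 1 ≈ 1.219; 2 ≈ 1.280; 3 ≈ 1.344; 4 ≈ 1.133.
4:3 ≈ 1.333; option 3 is nearest (Δ 0.011).

3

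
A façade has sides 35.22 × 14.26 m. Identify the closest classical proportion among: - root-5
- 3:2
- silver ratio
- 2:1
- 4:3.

silver ratio

Ratio = 35.22 / 14.26 ≈ 2.470.
Distances: root-5 2.236 (Δ 0.234); 3:2 1.500 (Δ 0.970); silver ratio 2.414 (Δ 0.056); 2:1 2.000 (Δ 0.470); 4:3 1.333 (Δ 1.137).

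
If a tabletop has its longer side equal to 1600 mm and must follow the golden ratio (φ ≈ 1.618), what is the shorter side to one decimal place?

golden ratio ≈ 1.61803.
Shorter side = 1600 ÷ 1.61803 ≈ 988.857 → 988.9 mm.

988.9 mm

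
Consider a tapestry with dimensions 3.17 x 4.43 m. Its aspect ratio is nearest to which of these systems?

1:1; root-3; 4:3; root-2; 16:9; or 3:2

4.43/3.17 ≈ 1.397. Nearest candidates are root-2 (1.414, off by 0.017) and 4:3 (1.333, off by 0.064).

root-2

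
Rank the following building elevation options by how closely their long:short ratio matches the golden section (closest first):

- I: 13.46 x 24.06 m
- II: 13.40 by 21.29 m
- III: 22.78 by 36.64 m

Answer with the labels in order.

I: 24.06/13.46 ≈ 1.788 → |1.788 − 1.618| = 0.170
II: 21.29/13.40 ≈ 1.589 → |1.589 − 1.618| = 0.029
III: 36.64/22.78 ≈ 1.608 → |1.608 − 1.618| = 0.010

III, II, I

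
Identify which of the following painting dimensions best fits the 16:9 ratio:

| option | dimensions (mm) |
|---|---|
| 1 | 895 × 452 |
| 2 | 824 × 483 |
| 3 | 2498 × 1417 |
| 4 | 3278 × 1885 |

3

Ratios (long/short): 1 ≈ 1.980; 2 ≈ 1.706; 3 ≈ 1.763; 4 ≈ 1.739.
16:9 ≈ 1.778; option 3 is nearest (Δ 0.015).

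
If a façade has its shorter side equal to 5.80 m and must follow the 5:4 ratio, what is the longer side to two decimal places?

5:4 = 1.25000.
Longer side = 5.80 × 1.25000 ≈ 7.2500 → 7.25 m.

7.25 m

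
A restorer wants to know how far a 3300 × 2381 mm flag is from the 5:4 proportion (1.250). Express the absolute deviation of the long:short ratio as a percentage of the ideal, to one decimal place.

Ratio = 3300 / 2381 ≈ 1.3860.
Ideal 5:4 = 1.2500. |1.3860 − 1.2500| / 1.2500 ≈ 10.88% → 10.9%.

10.9%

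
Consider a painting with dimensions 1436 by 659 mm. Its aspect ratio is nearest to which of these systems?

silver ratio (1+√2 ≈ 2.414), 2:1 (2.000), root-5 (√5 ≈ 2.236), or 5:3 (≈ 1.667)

Ratio = 1436 / 659 ≈ 2.179.
Distances: silver ratio 2.414 (Δ 0.235); 2:1 2.000 (Δ 0.179); root-5 2.236 (Δ 0.057); 5:3 1.667 (Δ 0.512).

root-5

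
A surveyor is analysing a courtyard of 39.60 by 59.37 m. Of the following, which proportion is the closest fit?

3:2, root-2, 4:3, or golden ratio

59.37/39.60 ≈ 1.499. Nearest candidates are 3:2 (1.500, off by 0.001) and root-2 (1.414, off by 0.085).

3:2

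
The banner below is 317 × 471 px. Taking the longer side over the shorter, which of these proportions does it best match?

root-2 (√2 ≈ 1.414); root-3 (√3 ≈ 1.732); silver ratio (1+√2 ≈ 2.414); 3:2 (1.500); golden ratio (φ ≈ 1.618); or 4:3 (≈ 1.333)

471/317 ≈ 1.486. Nearest candidates are 3:2 (1.500, off by 0.014) and root-2 (1.414, off by 0.072).

3:2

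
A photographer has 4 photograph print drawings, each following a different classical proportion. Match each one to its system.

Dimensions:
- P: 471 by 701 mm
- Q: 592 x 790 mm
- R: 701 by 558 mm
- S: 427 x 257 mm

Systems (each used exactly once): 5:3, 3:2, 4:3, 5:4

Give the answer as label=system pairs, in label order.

P=3:2, Q=4:3, R=5:4, S=5:3

Ratios: P ≈ 1.488; Q ≈ 1.334; R ≈ 1.256; S ≈ 1.661.
Targets: 5:3 ≈ 1.667; 3:2 ≈ 1.500; 4:3 ≈ 1.333; 5:4 ≈ 1.250.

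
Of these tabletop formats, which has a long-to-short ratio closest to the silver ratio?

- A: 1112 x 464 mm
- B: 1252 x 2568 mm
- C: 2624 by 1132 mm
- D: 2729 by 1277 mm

Ratios (long/short): A ≈ 2.397; B ≈ 2.051; C ≈ 2.318; D ≈ 2.137.
silver ratio ≈ 2.414; option A is nearest (Δ 0.017).

A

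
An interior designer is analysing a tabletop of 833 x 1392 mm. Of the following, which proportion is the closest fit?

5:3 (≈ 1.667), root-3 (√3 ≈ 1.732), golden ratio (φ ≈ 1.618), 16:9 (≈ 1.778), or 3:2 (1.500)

5:3

1392/833 ≈ 1.671. Nearest candidates are 5:3 (1.667, off by 0.004) and golden ratio (1.618, off by 0.053).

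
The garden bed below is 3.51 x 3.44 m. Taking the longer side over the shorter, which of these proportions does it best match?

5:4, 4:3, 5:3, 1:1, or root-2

1:1

Ratio = 3.51 / 3.44 ≈ 1.020.
Distances: 5:4 1.250 (Δ 0.230); 4:3 1.333 (Δ 0.313); 5:3 1.667 (Δ 0.647); 1:1 1.000 (Δ 0.020); root-2 1.414 (Δ 0.394).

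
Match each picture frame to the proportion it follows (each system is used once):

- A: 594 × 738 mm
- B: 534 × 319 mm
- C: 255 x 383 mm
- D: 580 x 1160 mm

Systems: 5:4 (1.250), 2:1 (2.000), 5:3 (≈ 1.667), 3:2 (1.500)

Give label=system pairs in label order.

A=5:4, B=5:3, C=3:2, D=2:1

Ratios: A ≈ 1.242; B ≈ 1.674; C ≈ 1.502; D ≈ 2.000.
Targets: 5:4 ≈ 1.250; 2:1 ≈ 2.000; 5:3 ≈ 1.667; 3:2 ≈ 1.500.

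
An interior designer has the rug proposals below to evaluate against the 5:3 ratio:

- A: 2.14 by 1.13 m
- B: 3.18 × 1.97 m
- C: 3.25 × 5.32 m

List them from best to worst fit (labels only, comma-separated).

Ratios: A = 2.14 / 1.13 ≈ 1.894; B = 3.18 / 1.97 ≈ 1.614; C = 5.32 / 3.25 ≈ 1.637.
|Δ from 1.667|: A 0.227; B 0.053; C 0.030.

C, B, A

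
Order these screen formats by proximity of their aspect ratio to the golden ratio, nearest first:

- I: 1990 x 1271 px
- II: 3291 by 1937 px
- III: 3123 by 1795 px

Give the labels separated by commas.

I, II, III

Ratios: I = 1990 / 1271 ≈ 1.566; II = 3291 / 1937 ≈ 1.699; III = 3123 / 1795 ≈ 1.740.
|Δ from 1.618|: I 0.052; II 0.081; III 0.122.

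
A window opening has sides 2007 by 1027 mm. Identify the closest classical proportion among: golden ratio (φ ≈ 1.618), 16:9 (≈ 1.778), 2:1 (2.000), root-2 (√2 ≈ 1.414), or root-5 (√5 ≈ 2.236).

2:1

2007/1027 ≈ 1.954. Nearest candidates are 2:1 (2.000, off by 0.046) and 16:9 (1.778, off by 0.176).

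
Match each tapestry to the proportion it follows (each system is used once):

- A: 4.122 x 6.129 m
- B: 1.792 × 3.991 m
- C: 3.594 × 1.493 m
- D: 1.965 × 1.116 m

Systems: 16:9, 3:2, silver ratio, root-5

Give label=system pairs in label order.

A=3:2, B=root-5, C=silver ratio, D=16:9

Ratios: A ≈ 1.487; B ≈ 2.227; C ≈ 2.407; D ≈ 1.761.
Targets: 16:9 ≈ 1.778; 3:2 ≈ 1.500; silver ratio ≈ 2.414; root-5 ≈ 2.236.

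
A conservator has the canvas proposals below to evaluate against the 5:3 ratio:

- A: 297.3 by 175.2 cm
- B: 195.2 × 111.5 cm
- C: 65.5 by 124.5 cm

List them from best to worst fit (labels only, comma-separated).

A: 297.3/175.2 ≈ 1.697 → |1.697 − 1.667| = 0.030
B: 195.2/111.5 ≈ 1.751 → |1.751 − 1.667| = 0.084
C: 124.5/65.5 ≈ 1.901 → |1.901 − 1.667| = 0.234

A, B, C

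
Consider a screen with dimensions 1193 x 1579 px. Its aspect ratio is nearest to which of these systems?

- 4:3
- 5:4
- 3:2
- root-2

1579/1193 ≈ 1.324. Nearest candidates are 4:3 (1.333, off by 0.009) and 5:4 (1.250, off by 0.074).

4:3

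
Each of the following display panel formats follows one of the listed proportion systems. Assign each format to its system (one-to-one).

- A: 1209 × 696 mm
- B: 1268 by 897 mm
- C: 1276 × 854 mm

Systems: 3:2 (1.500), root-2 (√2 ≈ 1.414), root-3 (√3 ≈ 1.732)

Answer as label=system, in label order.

A=root-3, B=root-2, C=3:2

A = 1209/696 ≈ 1.737 → root-3 (1.732)
B = 1268/897 ≈ 1.414 → root-2 (1.414)
C = 1276/854 ≈ 1.494 → 3:2 (1.500)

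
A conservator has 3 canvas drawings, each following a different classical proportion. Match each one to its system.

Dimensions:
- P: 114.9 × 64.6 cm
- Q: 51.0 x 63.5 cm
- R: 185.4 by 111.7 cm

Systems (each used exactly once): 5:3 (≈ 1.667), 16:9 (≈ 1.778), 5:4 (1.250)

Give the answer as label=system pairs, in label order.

P=16:9, Q=5:4, R=5:3

Ratios: P ≈ 1.779; Q ≈ 1.245; R ≈ 1.660.
Targets: 5:3 ≈ 1.667; 16:9 ≈ 1.778; 5:4 ≈ 1.250.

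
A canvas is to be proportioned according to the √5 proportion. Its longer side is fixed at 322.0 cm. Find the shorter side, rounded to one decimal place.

144.0 cm

root-5 ≈ 2.23607.
Shorter side = 322.0 ÷ 2.23607 ≈ 144.003 → 144.0 cm.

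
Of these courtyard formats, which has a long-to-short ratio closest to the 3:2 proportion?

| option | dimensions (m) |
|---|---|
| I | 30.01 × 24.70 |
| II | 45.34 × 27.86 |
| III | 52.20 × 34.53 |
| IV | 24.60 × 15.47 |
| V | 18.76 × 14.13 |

Ratios (long/short): I ≈ 1.215; II ≈ 1.627; III ≈ 1.512; IV ≈ 1.590; V ≈ 1.328.
3:2 ≈ 1.500; option III is nearest (Δ 0.012).

III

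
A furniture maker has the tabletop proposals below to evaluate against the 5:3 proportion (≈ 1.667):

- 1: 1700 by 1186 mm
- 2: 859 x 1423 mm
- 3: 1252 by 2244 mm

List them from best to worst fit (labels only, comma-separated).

Ratios: 1 = 1700 / 1186 ≈ 1.433; 2 = 1423 / 859 ≈ 1.657; 3 = 2244 / 1252 ≈ 1.792.
|Δ from 1.667|: 1 0.234; 2 0.010; 3 0.125.

2, 3, 1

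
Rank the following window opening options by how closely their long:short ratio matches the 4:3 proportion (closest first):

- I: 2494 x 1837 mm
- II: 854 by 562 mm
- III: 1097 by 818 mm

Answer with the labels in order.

I: 2494/1837 ≈ 1.358 → |1.358 − 1.333| = 0.025
II: 854/562 ≈ 1.520 → |1.520 − 1.333| = 0.187
III: 1097/818 ≈ 1.341 → |1.341 − 1.333| = 0.008

III, I, II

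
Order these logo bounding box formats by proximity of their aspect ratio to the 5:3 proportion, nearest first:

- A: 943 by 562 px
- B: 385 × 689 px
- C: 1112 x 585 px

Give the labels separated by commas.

A, B, C

Ratios: A = 943 / 562 ≈ 1.678; B = 689 / 385 ≈ 1.790; C = 1112 / 585 ≈ 1.901.
|Δ from 1.667|: A 0.011; B 0.123; C 0.234.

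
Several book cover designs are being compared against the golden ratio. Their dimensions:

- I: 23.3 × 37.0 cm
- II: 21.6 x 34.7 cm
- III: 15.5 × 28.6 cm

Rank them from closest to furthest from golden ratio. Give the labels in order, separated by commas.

Ratios: I = 37.0 / 23.3 ≈ 1.588; II = 34.7 / 21.6 ≈ 1.606; III = 28.6 / 15.5 ≈ 1.845.
|Δ from 1.618|: I 0.030; II 0.012; III 0.227.

II, I, III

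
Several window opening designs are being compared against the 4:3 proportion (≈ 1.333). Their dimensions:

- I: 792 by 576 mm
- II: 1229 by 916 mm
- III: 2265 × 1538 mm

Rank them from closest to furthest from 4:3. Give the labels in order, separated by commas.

Ratios: I = 792 / 576 ≈ 1.375; II = 1229 / 916 ≈ 1.342; III = 2265 / 1538 ≈ 1.473.
|Δ from 1.333|: I 0.042; II 0.009; III 0.140.

II, I, III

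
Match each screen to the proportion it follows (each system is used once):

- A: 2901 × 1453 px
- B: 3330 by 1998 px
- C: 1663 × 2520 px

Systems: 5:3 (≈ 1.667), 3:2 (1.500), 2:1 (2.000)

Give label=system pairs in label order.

A = 2901/1453 ≈ 1.997 → 2:1 (2.000)
B = 3330/1998 ≈ 1.667 → 5:3 (1.667)
C = 2520/1663 ≈ 1.515 → 3:2 (1.500)

A=2:1, B=5:3, C=3:2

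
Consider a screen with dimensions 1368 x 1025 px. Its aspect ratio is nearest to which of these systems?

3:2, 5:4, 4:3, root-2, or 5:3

4:3

Ratio = 1368 / 1025 ≈ 1.335.
Distances: 3:2 1.500 (Δ 0.165); 5:4 1.250 (Δ 0.085); 4:3 1.333 (Δ 0.002); root-2 1.414 (Δ 0.079); 5:3 1.667 (Δ 0.332).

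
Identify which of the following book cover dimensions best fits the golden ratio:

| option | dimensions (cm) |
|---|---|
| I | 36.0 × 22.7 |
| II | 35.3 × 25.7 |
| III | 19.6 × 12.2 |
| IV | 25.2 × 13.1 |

III

Target golden ratio ≈ 1.618.
I: 1.586 (Δ0.032)  II: 1.374 (Δ0.244)  III: 1.607 (Δ0.011)  IV: 1.924 (Δ0.306)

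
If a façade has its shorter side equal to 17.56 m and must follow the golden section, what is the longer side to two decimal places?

28.41 m

golden ratio ≈ 1.61803.
Longer side = 17.56 × 1.61803 ≈ 28.4126 → 28.41 m.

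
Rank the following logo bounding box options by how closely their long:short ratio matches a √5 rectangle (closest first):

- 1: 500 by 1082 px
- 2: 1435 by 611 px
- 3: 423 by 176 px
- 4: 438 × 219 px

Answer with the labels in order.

Ratios: 1 = 1082 / 500 ≈ 2.164; 2 = 1435 / 611 ≈ 2.349; 3 = 423 / 176 ≈ 2.403; 4 = 438 / 219 ≈ 2.000.
|Δ from 2.236|: 1 0.072; 2 0.113; 3 0.167; 4 0.236.

1, 2, 3, 4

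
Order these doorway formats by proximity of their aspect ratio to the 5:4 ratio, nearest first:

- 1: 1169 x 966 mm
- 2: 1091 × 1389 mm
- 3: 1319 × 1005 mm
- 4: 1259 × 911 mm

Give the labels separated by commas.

Ratios: 1 = 1169 / 966 ≈ 1.210; 2 = 1389 / 1091 ≈ 1.273; 3 = 1319 / 1005 ≈ 1.312; 4 = 1259 / 911 ≈ 1.382.
|Δ from 1.250|: 1 0.040; 2 0.023; 3 0.062; 4 0.132.

2, 1, 3, 4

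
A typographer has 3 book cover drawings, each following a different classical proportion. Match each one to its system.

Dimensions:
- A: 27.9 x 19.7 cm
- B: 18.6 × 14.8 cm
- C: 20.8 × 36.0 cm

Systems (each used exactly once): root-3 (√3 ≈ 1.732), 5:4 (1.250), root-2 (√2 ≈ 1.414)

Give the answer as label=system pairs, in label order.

A=root-2, B=5:4, C=root-3

Ratios: A ≈ 1.416; B ≈ 1.257; C ≈ 1.731.
Targets: root-3 ≈ 1.732; 5:4 ≈ 1.250; root-2 ≈ 1.414.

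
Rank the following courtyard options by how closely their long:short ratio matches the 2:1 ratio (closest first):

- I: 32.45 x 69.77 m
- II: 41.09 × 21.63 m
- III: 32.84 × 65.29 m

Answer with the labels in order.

III, II, I

Ratios: I = 69.77 / 32.45 ≈ 2.150; II = 41.09 / 21.63 ≈ 1.900; III = 65.29 / 32.84 ≈ 1.988.
|Δ from 2.000|: I 0.150; II 0.100; III 0.012.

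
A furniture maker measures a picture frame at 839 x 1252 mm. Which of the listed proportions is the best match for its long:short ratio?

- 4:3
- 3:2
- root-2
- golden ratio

Ratio = 1252 / 839 ≈ 1.492.
Distances: 4:3 1.333 (Δ 0.159); 3:2 1.500 (Δ 0.008); root-2 1.414 (Δ 0.078); golden ratio 1.618 (Δ 0.126).

3:2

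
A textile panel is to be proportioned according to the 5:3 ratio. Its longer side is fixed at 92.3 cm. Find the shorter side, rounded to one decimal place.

55.4 cm

5:3 ≈ 1.66667.
Shorter side = 92.3 ÷ 1.66667 ≈ 55.380 → 55.4 cm.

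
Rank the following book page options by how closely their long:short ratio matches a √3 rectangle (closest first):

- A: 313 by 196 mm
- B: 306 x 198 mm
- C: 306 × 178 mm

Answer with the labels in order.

Ratios: A = 313 / 196 ≈ 1.597; B = 306 / 198 ≈ 1.545; C = 306 / 178 ≈ 1.719.
|Δ from 1.732|: A 0.135; B 0.187; C 0.013.

C, A, B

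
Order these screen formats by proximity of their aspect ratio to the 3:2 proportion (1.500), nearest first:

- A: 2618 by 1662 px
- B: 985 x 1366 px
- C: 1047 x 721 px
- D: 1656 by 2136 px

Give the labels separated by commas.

C, A, B, D

A: 2618/1662 ≈ 1.575 → |1.575 − 1.500| = 0.075
B: 1366/985 ≈ 1.387 → |1.387 − 1.500| = 0.113
C: 1047/721 ≈ 1.452 → |1.452 − 1.500| = 0.048
D: 2136/1656 ≈ 1.290 → |1.290 − 1.500| = 0.210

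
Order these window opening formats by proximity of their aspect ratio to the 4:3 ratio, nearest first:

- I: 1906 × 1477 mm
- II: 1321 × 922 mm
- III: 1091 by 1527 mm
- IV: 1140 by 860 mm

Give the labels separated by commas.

I: 1906/1477 ≈ 1.290 → |1.290 − 1.333| = 0.043
II: 1321/922 ≈ 1.433 → |1.433 − 1.333| = 0.100
III: 1527/1091 ≈ 1.400 → |1.400 − 1.333| = 0.067
IV: 1140/860 ≈ 1.326 → |1.326 − 1.333| = 0.007

IV, I, III, II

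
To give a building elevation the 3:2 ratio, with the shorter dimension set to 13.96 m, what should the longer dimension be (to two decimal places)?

3:2 = 1.50000.
Longer side = 13.96 × 1.50000 ≈ 20.9400 → 20.94 m.

20.94 m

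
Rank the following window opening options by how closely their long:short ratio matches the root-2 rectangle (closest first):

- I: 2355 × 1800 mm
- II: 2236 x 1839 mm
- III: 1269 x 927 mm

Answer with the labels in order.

I: 2355/1800 ≈ 1.308 → |1.308 − 1.414| = 0.106
II: 2236/1839 ≈ 1.216 → |1.216 − 1.414| = 0.198
III: 1269/927 ≈ 1.369 → |1.369 − 1.414| = 0.045

III, I, II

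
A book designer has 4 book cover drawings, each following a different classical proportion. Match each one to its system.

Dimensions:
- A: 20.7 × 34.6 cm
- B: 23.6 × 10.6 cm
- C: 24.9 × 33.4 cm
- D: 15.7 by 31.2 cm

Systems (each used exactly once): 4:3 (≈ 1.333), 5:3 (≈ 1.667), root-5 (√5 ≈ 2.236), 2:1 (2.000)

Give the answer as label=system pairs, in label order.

A = 34.6/20.7 ≈ 1.671 → 5:3 (1.667)
B = 23.6/10.6 ≈ 2.226 → root-5 (2.236)
C = 33.4/24.9 ≈ 1.341 → 4:3 (1.333)
D = 31.2/15.7 ≈ 1.987 → 2:1 (2.000)

A=5:3, B=root-5, C=4:3, D=2:1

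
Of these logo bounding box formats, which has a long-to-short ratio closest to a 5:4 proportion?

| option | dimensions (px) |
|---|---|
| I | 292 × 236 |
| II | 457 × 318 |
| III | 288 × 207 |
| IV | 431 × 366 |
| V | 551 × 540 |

Ratios (long/short): I ≈ 1.237; II ≈ 1.437; III ≈ 1.391; IV ≈ 1.178; V ≈ 1.020.
5:4 ≈ 1.250; option I is nearest (Δ 0.013).

I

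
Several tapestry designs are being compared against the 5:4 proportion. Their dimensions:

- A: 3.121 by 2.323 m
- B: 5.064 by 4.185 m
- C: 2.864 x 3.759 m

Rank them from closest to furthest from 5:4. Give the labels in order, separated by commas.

Ratios: A = 3.121 / 2.323 ≈ 1.344; B = 5.064 / 4.185 ≈ 1.210; C = 3.759 / 2.864 ≈ 1.312.
|Δ from 1.250|: A 0.094; B 0.040; C 0.062.

B, C, A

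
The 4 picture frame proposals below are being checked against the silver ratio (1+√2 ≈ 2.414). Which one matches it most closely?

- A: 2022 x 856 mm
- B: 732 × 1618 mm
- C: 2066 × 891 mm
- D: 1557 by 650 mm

Ratios (long/short): A ≈ 2.362; B ≈ 2.210; C ≈ 2.319; D ≈ 2.395.
silver ratio ≈ 2.414; option D is nearest (Δ 0.019).

D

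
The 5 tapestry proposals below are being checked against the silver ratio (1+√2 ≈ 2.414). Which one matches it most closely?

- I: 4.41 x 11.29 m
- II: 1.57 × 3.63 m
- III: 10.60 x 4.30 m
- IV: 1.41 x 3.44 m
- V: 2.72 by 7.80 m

Ratios (long/short): I ≈ 2.560; II ≈ 2.312; III ≈ 2.465; IV ≈ 2.440; V ≈ 2.868.
silver ratio ≈ 2.414; option IV is nearest (Δ 0.026).

IV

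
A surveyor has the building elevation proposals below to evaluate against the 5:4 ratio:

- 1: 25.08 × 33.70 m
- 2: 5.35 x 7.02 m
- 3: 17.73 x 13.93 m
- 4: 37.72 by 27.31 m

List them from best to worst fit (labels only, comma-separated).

Ratios: 1 = 33.70 / 25.08 ≈ 1.344; 2 = 7.02 / 5.35 ≈ 1.312; 3 = 17.73 / 13.93 ≈ 1.273; 4 = 37.72 / 27.31 ≈ 1.381.
|Δ from 1.250|: 1 0.094; 2 0.062; 3 0.023; 4 0.131.

3, 2, 1, 4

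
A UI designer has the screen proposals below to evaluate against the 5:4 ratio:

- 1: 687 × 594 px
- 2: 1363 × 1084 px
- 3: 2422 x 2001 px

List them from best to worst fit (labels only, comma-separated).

Ratios: 1 = 687 / 594 ≈ 1.157; 2 = 1363 / 1084 ≈ 1.257; 3 = 2422 / 2001 ≈ 1.210.
|Δ from 1.250|: 1 0.093; 2 0.007; 3 0.040.

2, 3, 1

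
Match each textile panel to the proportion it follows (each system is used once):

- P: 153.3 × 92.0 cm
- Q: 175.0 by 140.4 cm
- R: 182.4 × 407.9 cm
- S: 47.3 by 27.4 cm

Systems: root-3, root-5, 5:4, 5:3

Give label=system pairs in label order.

P = 153.3/92.0 ≈ 1.666 → 5:3 (1.667)
Q = 175.0/140.4 ≈ 1.246 → 5:4 (1.250)
R = 407.9/182.4 ≈ 2.236 → root-5 (2.236)
S = 47.3/27.4 ≈ 1.726 → root-3 (1.732)

P=5:3, Q=5:4, R=root-5, S=root-3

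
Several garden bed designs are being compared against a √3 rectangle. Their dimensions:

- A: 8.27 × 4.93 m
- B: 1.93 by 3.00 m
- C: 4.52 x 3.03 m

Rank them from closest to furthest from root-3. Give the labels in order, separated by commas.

A: 8.27/4.93 ≈ 1.677 → |1.677 − 1.732| = 0.055
B: 3.00/1.93 ≈ 1.554 → |1.554 − 1.732| = 0.178
C: 4.52/3.03 ≈ 1.492 → |1.492 − 1.732| = 0.240

A, B, C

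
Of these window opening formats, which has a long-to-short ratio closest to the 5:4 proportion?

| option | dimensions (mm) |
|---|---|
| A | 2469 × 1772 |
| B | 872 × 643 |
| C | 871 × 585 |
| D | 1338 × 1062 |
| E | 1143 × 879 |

Ratios (long/short): A ≈ 1.393; B ≈ 1.356; C ≈ 1.489; D ≈ 1.260; E ≈ 1.300.
5:4 ≈ 1.250; option D is nearest (Δ 0.010).

D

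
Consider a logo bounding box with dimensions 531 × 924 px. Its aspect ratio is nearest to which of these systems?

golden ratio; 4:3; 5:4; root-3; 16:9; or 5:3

root-3

Ratio = 924 / 531 ≈ 1.740.
Distances: golden ratio 1.618 (Δ 0.122); 4:3 1.333 (Δ 0.407); 5:4 1.250 (Δ 0.490); root-3 1.732 (Δ 0.008); 16:9 1.778 (Δ 0.038); 5:3 1.667 (Δ 0.073).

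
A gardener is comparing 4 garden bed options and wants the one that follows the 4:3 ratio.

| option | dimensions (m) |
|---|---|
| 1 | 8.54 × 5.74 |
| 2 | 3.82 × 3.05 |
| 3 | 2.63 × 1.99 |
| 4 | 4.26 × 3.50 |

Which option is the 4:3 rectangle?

Target 4:3 ≈ 1.333.
1: 1.488 (Δ0.155)  2: 1.252 (Δ0.081)  3: 1.322 (Δ0.011)  4: 1.217 (Δ0.116)

3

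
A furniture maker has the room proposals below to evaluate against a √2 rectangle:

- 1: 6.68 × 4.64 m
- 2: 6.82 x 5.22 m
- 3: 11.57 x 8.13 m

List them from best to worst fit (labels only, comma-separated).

Ratios: 1 = 6.68 / 4.64 ≈ 1.440; 2 = 6.82 / 5.22 ≈ 1.307; 3 = 11.57 / 8.13 ≈ 1.423.
|Δ from 1.414|: 1 0.026; 2 0.107; 3 0.009.

3, 1, 2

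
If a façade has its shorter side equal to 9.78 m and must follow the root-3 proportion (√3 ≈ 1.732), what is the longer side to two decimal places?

root-3 ≈ 1.73205.
Longer side = 9.78 × 1.73205 ≈ 16.9394 → 16.94 m.

16.94 m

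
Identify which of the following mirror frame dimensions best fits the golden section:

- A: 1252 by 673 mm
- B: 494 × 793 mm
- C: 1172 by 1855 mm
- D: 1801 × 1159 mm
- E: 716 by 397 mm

Ratios (long/short): A ≈ 1.860; B ≈ 1.605; C ≈ 1.583; D ≈ 1.554; E ≈ 1.804.
golden ratio ≈ 1.618; option B is nearest (Δ 0.013).

B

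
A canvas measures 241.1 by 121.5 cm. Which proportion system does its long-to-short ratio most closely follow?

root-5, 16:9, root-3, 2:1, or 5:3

2:1

Ratio = 241.1 / 121.5 ≈ 1.984.
Distances: root-5 2.236 (Δ 0.252); 16:9 1.778 (Δ 0.206); root-3 1.732 (Δ 0.252); 2:1 2.000 (Δ 0.016); 5:3 1.667 (Δ 0.317).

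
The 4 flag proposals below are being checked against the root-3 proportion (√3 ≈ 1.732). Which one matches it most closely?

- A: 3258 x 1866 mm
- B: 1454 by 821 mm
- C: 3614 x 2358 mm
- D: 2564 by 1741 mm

A

Target root-3 ≈ 1.732.
A: 1.746 (Δ0.014)  B: 1.771 (Δ0.039)  C: 1.533 (Δ0.199)  D: 1.473 (Δ0.259)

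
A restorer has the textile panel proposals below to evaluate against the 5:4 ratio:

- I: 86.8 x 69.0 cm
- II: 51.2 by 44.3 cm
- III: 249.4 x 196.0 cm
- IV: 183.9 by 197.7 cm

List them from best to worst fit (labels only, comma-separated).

I: 86.8/69.0 ≈ 1.258 → |1.258 − 1.250| = 0.008
II: 51.2/44.3 ≈ 1.156 → |1.156 − 1.250| = 0.094
III: 249.4/196.0 ≈ 1.272 → |1.272 − 1.250| = 0.022
IV: 197.7/183.9 ≈ 1.075 → |1.075 − 1.250| = 0.175

I, III, II, IV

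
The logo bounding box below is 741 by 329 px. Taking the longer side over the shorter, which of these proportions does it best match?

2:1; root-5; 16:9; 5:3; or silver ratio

root-5

Ratio = 741 / 329 ≈ 2.252.
Distances: 2:1 2.000 (Δ 0.252); root-5 2.236 (Δ 0.016); 16:9 1.778 (Δ 0.474); 5:3 1.667 (Δ 0.585); silver ratio 2.414 (Δ 0.162).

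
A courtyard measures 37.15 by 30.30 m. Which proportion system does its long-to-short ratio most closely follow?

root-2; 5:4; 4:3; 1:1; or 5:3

5:4

Ratio = 37.15 / 30.30 ≈ 1.226.
Distances: root-2 1.414 (Δ 0.188); 5:4 1.250 (Δ 0.024); 4:3 1.333 (Δ 0.107); 1:1 1.000 (Δ 0.226); 5:3 1.667 (Δ 0.441).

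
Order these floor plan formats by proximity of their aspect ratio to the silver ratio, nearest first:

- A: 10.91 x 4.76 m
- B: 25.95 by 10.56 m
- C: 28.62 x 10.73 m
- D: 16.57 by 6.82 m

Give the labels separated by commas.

Ratios: A = 10.91 / 4.76 ≈ 2.292; B = 25.95 / 10.56 ≈ 2.457; C = 28.62 / 10.73 ≈ 2.667; D = 16.57 / 6.82 ≈ 2.430.
|Δ from 2.414|: A 0.122; B 0.043; C 0.253; D 0.016.

D, B, A, C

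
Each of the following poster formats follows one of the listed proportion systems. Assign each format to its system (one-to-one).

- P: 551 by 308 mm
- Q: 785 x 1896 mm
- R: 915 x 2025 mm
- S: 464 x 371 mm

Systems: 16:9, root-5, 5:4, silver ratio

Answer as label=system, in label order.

P=16:9, Q=silver ratio, R=root-5, S=5:4

Ratios: P ≈ 1.789; Q ≈ 2.415; R ≈ 2.213; S ≈ 1.251.
Targets: 16:9 ≈ 1.778; root-5 ≈ 2.236; 5:4 ≈ 1.250; silver ratio ≈ 2.414.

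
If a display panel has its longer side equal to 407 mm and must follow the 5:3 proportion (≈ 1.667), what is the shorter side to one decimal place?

5:3 ≈ 1.66667.
Shorter side = 407 ÷ 1.66667 ≈ 244.200 → 244.2 mm.

244.2 mm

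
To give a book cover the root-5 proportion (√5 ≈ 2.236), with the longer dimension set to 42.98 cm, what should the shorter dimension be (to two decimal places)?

19.22 cm

root-5 ≈ 2.23607.
Shorter side = 42.98 ÷ 2.23607 ≈ 19.2212 → 19.22 cm.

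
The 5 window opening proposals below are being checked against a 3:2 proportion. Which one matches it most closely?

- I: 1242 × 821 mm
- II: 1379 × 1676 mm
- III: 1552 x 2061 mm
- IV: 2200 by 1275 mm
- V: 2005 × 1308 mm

Ratios (long/short): I ≈ 1.513; II ≈ 1.215; III ≈ 1.328; IV ≈ 1.725; V ≈ 1.533.
3:2 ≈ 1.500; option I is nearest (Δ 0.013).

I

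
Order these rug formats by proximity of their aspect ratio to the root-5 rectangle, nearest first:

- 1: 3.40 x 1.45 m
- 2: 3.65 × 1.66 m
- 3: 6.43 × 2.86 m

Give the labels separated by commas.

3, 2, 1

Ratios: 1 = 3.40 / 1.45 ≈ 2.345; 2 = 3.65 / 1.66 ≈ 2.199; 3 = 6.43 / 2.86 ≈ 2.248.
|Δ from 2.236|: 1 0.109; 2 0.037; 3 0.012.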